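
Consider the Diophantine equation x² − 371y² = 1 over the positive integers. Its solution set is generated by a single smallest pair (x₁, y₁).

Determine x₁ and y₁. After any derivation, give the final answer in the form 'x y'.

1695 88

[19; 3,1,4,1,3,38] for √371; ℓ=6 ⇒ convergent index 5
k=0  a_k=19  p_k/q_k = 19/1
…
k=4  a_k=1  p_k/q_k = 443/23
k=5  a_k=3  p_k/q_k = 1695/88
(x₁, y₁) = (1695, 88);  1695² − 371·88² = 1 ✓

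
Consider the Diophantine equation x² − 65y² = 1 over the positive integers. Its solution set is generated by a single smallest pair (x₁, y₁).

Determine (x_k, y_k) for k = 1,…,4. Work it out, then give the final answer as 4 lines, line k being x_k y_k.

129 16
33281 4128
8586369 1065008
2215249921 274767936

√65 = [8; 16, …], period ℓ=1 (odd) → k=1
k=0  a_k=8  p_k/q_k = 8/1
k=1  a_k=16  p_k/q_k = 129/16
fundamental: x₁=129, y₁=16  (since 16641 − 65·256 = 1)
n=2: (129,16)∘(129,16) = (129·129+65·16·16, 129·16+16·129) = (33281,4128)
n=3: (33281,4128)∘(129,16) = (129·33281+65·16·4128, 129·4128+16·33281) = (8586369,1065008)
n=4: (8586369,1065008)∘(129,16) = (129·8586369+65·16·1065008, 129·1065008+16·8586369) = (2215249921,274767936)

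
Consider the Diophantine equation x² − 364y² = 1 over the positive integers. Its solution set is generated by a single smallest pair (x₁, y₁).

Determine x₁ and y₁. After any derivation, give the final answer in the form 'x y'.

√364 → a₀=19, period (12,1,2,3,1,8,1,3,2,1,12,38); ℓ=12 even so k=11
i=0: a=19 ⇒ p=19, q=1
…
i=4: a=3 ⇒ p=2423, q=127
…
i=9: a=2 ⇒ p=270499, q=14178
i=10: a=1 ⇒ p=390371, q=20461
i=11: a=12 ⇒ p=4954951, q=259710
(x₁, y₁) = (4954951, 259710);  4954951² − 364·259710² = 1 ✓

4954951 259710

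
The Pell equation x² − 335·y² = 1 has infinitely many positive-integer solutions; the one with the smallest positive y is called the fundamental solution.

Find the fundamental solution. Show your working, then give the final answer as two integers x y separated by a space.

604 33

√335 → a₀=18, period (3,3,3,36); ℓ=4 even so k=3
i=0: a=18 ⇒ p=18, q=1
i=1: a=3 ⇒ p=55, q=3
i=2: a=3 ⇒ p=183, q=10
i=3: a=3 ⇒ p=604, q=33
→ (604, 33).  Check: 604²=364816, 335·33²=364815, difference 1.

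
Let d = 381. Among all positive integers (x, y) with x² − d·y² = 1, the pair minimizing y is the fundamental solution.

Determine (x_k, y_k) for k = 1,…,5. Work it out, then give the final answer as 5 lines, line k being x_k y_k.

1015 52
2060449 105560
4182710455 214286748
8490900163201 435001992880
17236523148587575 883053831259652

√381 → a₀=19, period (1,1,12,1,1,38); ℓ=6 even so k=5
i=0: a=19 ⇒ p=19, q=1
…
i=2: a=1 ⇒ p=39, q=2
i=3: a=12 ⇒ p=488, q=25
i=4: a=1 ⇒ p=527, q=27
i=5: a=1 ⇒ p=1015, q=52
fundamental: x₁=1015, y₁=52  (since 1030225 − 381·2704 = 1)
(x_2, y_2) = (1015·1015 + 381·52·52, 1015·52 + 52·1015) = (2060449, 105560)
(x_3, y_3) = (1015·2060449 + 381·52·105560, 1015·105560 + 52·2060449) = (4182710455, 214286748)
(x_4, y_4) = (1015·4182710455 + 381·52·214286748, 1015·214286748 + 52·4182710455) = (8490900163201, 435001992880)
(x_5, y_5) = (1015·8490900163201 + 381·52·435001992880, 1015·435001992880 + 52·8490900163201) = (17236523148587575, 883053831259652)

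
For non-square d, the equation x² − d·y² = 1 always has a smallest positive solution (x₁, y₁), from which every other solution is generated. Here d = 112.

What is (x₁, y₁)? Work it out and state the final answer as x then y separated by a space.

127 12

d=112: √d = [10; 1,1,2,1,1,20] (ℓ=6, even), read p_5/q_5
step 0: (10, 1)  from 10·(1,0) + (0,1)
…
step 2: (21, 2)  from 1·(11,1) + (10,1)
step 3: (53, 5)  from 2·(21,2) + (11,1)
step 4: (74, 7)  from 1·(53,5) + (21,2)
step 5: (127, 12)  from 1·(74,7) + (53,5)
fundamental: x₁=127, y₁=12  (since 16129 − 112·144 = 1)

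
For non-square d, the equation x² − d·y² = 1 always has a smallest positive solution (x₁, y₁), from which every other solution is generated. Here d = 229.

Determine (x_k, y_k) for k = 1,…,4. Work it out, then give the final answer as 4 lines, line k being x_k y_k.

√229 = [15; 7,1,1,7,30, …], period ℓ=5 (odd) → k=9
k=0  a_k=15  p_k/q_k = 15/1
k=1  a_k=7  p_k/q_k = 106/7
k=2  a_k=1  p_k/q_k = 121/8
k=3  a_k=1  p_k/q_k = 227/15
k=4  a_k=7  p_k/q_k = 1710/113
k=5  a_k=30  p_k/q_k = 51527/3405
…
k=7  a_k=1  p_k/q_k = 413926/27353
k=8  a_k=1  p_k/q_k = 776325/51301
k=9  a_k=7  p_k/q_k = 5848201/386460
fundamental: x₁=5848201, y₁=386460  (since 34201454936401 − 229·149351331600 = 1)
k=2:  x_2 = 5848201·5848201+229·386460·386460 = 68402909872801,  y_2 = 5848201·386460+386460·5848201 = 4520191516920
k=3:  x_3 = 5848201·68402909872801+229·386460·4520191516920 = 800067931842043513801,  y_3 = 5848201·4520191516920+386460·68402909872801 = 52869977098885735380
k=4:  x_4 = 5848201·800067931842043513801+229·386460·52869977098885735380 = 9357916158133073035999171201,  y_4 = 5848201·52869977098885735380+386460·800067931842043513801 = 618388505879356792878585840

5848201 386460
68402909872801 4520191516920
800067931842043513801 52869977098885735380
9357916158133073035999171201 618388505879356792878585840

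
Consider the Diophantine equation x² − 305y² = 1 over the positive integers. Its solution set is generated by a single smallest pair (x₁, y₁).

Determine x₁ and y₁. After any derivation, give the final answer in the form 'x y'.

489 28

√305 → a₀=17, period (2,6,2,34); ℓ=4 even so k=3
step 0: (17, 1)  from 17·(1,0) + (0,1)
step 1: (35, 2)  from 2·(17,1) + (1,0)
step 2: (227, 13)  from 6·(35,2) + (17,1)
step 3: (489, 28)  from 2·(227,13) + (35,2)
→ (489, 28).  Check: 489²=239121, 305·28²=239120, difference 1.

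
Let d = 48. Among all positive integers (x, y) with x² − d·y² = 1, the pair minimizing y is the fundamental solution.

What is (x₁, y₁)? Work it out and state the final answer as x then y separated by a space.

d=48: √d = [6; 1,12] (ℓ=2, even), read p_1/q_1
a_0=6:  p_0=6·1+0=6,  q_0=6·0+1=1
a_1=1:  p_1=1·6+1=7,  q_1=1·1+0=1
(x₁, y₁) = (7, 1);  7² − 48·1² = 1 ✓

7 1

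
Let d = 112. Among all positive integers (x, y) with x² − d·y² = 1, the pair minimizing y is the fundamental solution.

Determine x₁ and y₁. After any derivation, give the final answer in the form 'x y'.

127 12

√112 = [10; 1,1,2,1,1,20, …], period ℓ=6 (even) → k=5
k=0  a_k=10  p_k/q_k = 10/1
…
k=4  a_k=1  p_k/q_k = 74/7
k=5  a_k=1  p_k/q_k = 127/12
fundamental: x₁=127, y₁=12  (since 16129 − 112·144 = 1)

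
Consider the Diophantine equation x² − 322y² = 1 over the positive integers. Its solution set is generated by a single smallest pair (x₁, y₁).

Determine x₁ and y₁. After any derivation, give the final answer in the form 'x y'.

√322 → a₀=17, period (1,16,1,34); ℓ=4 even so k=3
a_0=17:  p_0=17·1+0=17,  q_0=17·0+1=1
a_1=1:  p_1=1·17+1=18,  q_1=1·1+0=1
a_2=16:  p_2=16·18+17=305,  q_2=16·1+1=17
a_3=1:  p_3=1·305+18=323,  q_3=1·17+1=18
→ (323, 18).  Check: 323²=104329, 322·18²=104328, difference 1.

323 18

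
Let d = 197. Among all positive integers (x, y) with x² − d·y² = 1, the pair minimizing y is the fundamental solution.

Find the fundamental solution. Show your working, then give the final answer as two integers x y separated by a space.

393 28

√197 → a₀=14, period (28); ℓ=1 odd so k=1
k=0  a_k=14  p_k/q_k = 14/1
k=1  a_k=28  p_k/q_k = 393/28
→ (393, 28).  Check: 393²=154449, 197·28²=154448, difference 1.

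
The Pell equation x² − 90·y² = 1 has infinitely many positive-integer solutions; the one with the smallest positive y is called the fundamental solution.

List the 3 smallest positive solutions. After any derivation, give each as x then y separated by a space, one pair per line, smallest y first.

19 2
721 76
27379 2886

√90 = [9; 2,18, …], period ℓ=2 (even) → k=1
a_0=9:  p_0=9·1+0=9,  q_0=9·0+1=1
a_1=2:  p_1=2·9+1=19,  q_1=2·1+0=2
(x₁, y₁) = (19, 2);  19² − 90·2² = 1 ✓
(19+2√90)^2 = 721 + 76√90
(19+2√90)^3 = 27379 + 2886√90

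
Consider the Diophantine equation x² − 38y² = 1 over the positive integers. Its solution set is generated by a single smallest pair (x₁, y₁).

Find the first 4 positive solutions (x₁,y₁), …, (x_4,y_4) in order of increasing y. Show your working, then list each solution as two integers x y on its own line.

37 6
2737 444
202501 32850
14982337 2430456

√38 → a₀=6, period (6,12); ℓ=2 even so k=1
a_0=6:  p_0=6·1+0=6,  q_0=6·0+1=1
a_1=6:  p_1=6·6+1=37,  q_1=6·1+0=6
fundamental: x₁=37, y₁=6  (since 1369 − 38·36 = 1)
k=2:  x_2 = 37·37+38·6·6 = 2737,  y_2 = 37·6+6·37 = 444
k=3:  x_3 = 37·2737+38·6·444 = 202501,  y_3 = 37·444+6·2737 = 32850
k=4:  x_4 = 37·202501+38·6·32850 = 14982337,  y_4 = 37·32850+6·202501 = 2430456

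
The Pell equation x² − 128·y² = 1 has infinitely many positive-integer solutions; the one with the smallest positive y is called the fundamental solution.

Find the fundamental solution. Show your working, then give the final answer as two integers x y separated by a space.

577 51

[11; 3,5,3,22] for √128; ℓ=4 ⇒ convergent index 3
step 0: (11, 1)  from 11·(1,0) + (0,1)
step 1: (34, 3)  from 3·(11,1) + (1,0)
step 2: (181, 16)  from 5·(34,3) + (11,1)
step 3: (577, 51)  from 3·(181,16) + (34,3)
(x₁, y₁) = (577, 51);  577² − 128·51² = 1 ✓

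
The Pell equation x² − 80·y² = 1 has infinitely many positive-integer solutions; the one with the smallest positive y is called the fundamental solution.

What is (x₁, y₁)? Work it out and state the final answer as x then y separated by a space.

9 1

d=80: √d = [8; 1,16] (ℓ=2, even), read p_1/q_1
k=0  a_k=8  p_k/q_k = 8/1
k=1  a_k=1  p_k/q_k = 9/1
fundamental: x₁=9, y₁=1  (since 81 − 80·1 = 1)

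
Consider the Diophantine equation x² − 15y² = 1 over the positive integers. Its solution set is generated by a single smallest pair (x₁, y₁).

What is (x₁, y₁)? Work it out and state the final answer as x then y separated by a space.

d=15: √d = [3; 1,6] (ℓ=2, even), read p_1/q_1
k=0  a_k=3  p_k/q_k = 3/1
k=1  a_k=1  p_k/q_k = 4/1
fundamental: x₁=4, y₁=1  (since 16 − 15·1 = 1)

4 1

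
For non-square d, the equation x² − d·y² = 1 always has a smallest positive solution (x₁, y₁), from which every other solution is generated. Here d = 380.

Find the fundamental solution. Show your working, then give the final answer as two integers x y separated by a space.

√380 → a₀=19, period (2,38); ℓ=2 even so k=1
i=0: a=19 ⇒ p=19, q=1
i=1: a=2 ⇒ p=39, q=2
fundamental: x₁=39, y₁=2  (since 1521 − 380·4 = 1)

39 2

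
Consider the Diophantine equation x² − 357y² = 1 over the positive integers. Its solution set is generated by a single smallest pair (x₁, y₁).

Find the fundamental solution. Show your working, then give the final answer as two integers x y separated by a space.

3401 180

[18; 1,8,2,8,1,36] for √357; ℓ=6 ⇒ convergent index 5
i=0: a=18 ⇒ p=18, q=1
i=1: a=1 ⇒ p=19, q=1
…
i=3: a=2 ⇒ p=359, q=19
i=4: a=8 ⇒ p=3042, q=161
i=5: a=1 ⇒ p=3401, q=180
fundamental: x₁=3401, y₁=180  (since 11566801 − 357·32400 = 1)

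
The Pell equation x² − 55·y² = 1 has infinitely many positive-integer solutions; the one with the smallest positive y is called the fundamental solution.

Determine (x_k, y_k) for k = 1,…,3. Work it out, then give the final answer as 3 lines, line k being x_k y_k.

89 12
15841 2136
2819609 380196

[7; 2,2,2,14] for √55; ℓ=4 ⇒ convergent index 3
k=0  a_k=7  p_k/q_k = 7/1
k=1  a_k=2  p_k/q_k = 15/2
k=2  a_k=2  p_k/q_k = 37/5
k=3  a_k=2  p_k/q_k = 89/12
fundamental: x₁=89, y₁=12  (since 7921 − 55·144 = 1)
k=2:  x_2 = 89·89+55·12·12 = 15841,  y_2 = 89·12+12·89 = 2136
k=3:  x_3 = 89·15841+55·12·2136 = 2819609,  y_3 = 89·2136+12·15841 = 380196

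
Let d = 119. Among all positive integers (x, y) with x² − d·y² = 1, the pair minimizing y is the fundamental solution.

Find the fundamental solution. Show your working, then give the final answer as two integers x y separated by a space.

120 11

d=119: √d = [10; 1,9,1,20] (ℓ=4, even), read p_3/q_3
i=0: a=10 ⇒ p=10, q=1
i=1: a=1 ⇒ p=11, q=1
i=2: a=9 ⇒ p=109, q=10
i=3: a=1 ⇒ p=120, q=11
fundamental: x₁=120, y₁=11  (since 14400 − 119·121 = 1)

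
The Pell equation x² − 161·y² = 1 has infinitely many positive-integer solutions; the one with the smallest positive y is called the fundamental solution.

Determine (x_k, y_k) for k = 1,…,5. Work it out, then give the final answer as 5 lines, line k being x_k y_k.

[12; 1,2,4,1,2,1,4,2,1,24] for √161; ℓ=10 ⇒ convergent index 9
i=0: a=12 ⇒ p=12, q=1
i=1: a=1 ⇒ p=13, q=1
…
i=8: a=2 ⇒ p=8108, q=639
i=9: a=1 ⇒ p=11775, q=928
(x₁, y₁) = (11775, 928);  11775² − 161·928² = 1 ✓
n=2: (11775,928)∘(11775,928) = (11775·11775+161·928·928, 11775·928+928·11775) = (277301249,21854400)
n=3: (277301249,21854400)∘(11775,928) = (11775·277301249+161·928·21854400, 11775·21854400+928·277301249) = (6530444402175,514671119072)
n=4: (6530444402175,514671119072)∘(11775,928) = (11775·6530444402175+161·928·514671119072, 11775·514671119072+928·6530444402175) = (153791965393920001,12120504832291200)
n=5: (153791965393920001,12120504832291200)∘(11775,928) = (11775·153791965393920001+161·928·12120504832291200, 11775·12120504832291200+928·153791965393920001) = (3621800778496371621375,285437888285786640928)

11775 928
277301249 21854400
6530444402175 514671119072
153791965393920001 12120504832291200
3621800778496371621375 285437888285786640928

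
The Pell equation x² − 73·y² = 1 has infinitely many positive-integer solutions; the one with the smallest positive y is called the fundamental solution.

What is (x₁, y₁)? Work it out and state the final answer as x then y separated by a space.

√73 → a₀=8, period (1,1,5,5,1,1,16); ℓ=7 odd so k=13
k=0  a_k=8  p_k/q_k = 8/1
k=1  a_k=1  p_k/q_k = 9/1
…
k=4  a_k=5  p_k/q_k = 487/57
k=5  a_k=1  p_k/q_k = 581/68
k=6  a_k=1  p_k/q_k = 1068/125
…
k=9  a_k=1  p_k/q_k = 36406/4261
…
k=12  a_k=1  p_k/q_k = 1241008/145249
k=13  a_k=1  p_k/q_k = 2281249/267000
→ (2281249, 267000).  Check: 2281249²=5204097000001, 73·267000²=5204097000000, difference 1.

2281249 267000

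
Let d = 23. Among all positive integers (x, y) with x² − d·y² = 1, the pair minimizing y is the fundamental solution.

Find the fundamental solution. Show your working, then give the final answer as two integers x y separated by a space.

24 5

√23 → a₀=4, period (1,3,1,8); ℓ=4 even so k=3
k=0  a_k=4  p_k/q_k = 4/1
…
k=2  a_k=3  p_k/q_k = 19/4
k=3  a_k=1  p_k/q_k = 24/5
→ (24, 5).  Check: 24²=576, 23·5²=575, difference 1.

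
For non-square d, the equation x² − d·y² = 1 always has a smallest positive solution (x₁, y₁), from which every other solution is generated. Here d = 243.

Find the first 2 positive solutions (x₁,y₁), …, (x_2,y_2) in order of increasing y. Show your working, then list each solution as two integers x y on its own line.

√243 = [15; 1,1,2,3,15,3,2,1,1,30, …], period ℓ=10 (even) → k=9
step 0: (15, 1)  from 15·(1,0) + (0,1)
…
step 3: (78, 5)  from 2·(31,2) + (16,1)
step 4: (265, 17)  from 3·(78,5) + (31,2)
step 5: (4053, 260)  from 15·(265,17) + (78,5)
step 6: (12424, 797)  from 3·(4053,260) + (265,17)
step 7: (28901, 1854)  from 2·(12424,797) + (4053,260)
step 8: (41325, 2651)  from 1·(28901,1854) + (12424,797)
step 9: (70226, 4505)  from 1·(41325,2651) + (28901,1854)
→ (70226, 4505).  Check: 70226²=4931691076, 243·4505²=4931691075, difference 1.
(x_2, y_2) = (70226·70226 + 243·4505·4505, 70226·4505 + 4505·70226) = (9863382151, 632736260)

70226 4505
9863382151 632736260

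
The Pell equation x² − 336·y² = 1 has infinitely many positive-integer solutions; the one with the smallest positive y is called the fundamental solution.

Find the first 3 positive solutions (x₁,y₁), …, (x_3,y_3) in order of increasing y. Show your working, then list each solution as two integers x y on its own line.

√336 → a₀=18, period (3,36); ℓ=2 even so k=1
i=0: a=18 ⇒ p=18, q=1
i=1: a=3 ⇒ p=55, q=3
(x₁, y₁) = (55, 3);  55² − 336·3² = 1 ✓
k=2:  x_2 = 55·55+336·3·3 = 6049,  y_2 = 55·3+3·55 = 330
k=3:  x_3 = 55·6049+336·3·330 = 665335,  y_3 = 55·330+3·6049 = 36297

55 3
6049 330
665335 36297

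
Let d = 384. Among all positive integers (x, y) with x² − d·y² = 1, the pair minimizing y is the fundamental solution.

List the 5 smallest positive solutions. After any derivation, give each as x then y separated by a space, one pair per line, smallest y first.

4801 245
46099201 2352490
442644523201 22588608735
4250272665676801 216895818720980
40811117693184120001 2082633628770241225

d=384: √d = [19; 1,1,2,9,2,1,1,38] (ℓ=8, even), read p_7/q_7
i=0: a=19 ⇒ p=19, q=1
i=1: a=1 ⇒ p=20, q=1
i=2: a=1 ⇒ p=39, q=2
…
i=4: a=9 ⇒ p=921, q=47
i=5: a=2 ⇒ p=1940, q=99
i=6: a=1 ⇒ p=2861, q=146
i=7: a=1 ⇒ p=4801, q=245
fundamental: x₁=4801, y₁=245  (since 23049601 − 384·60025 = 1)
(4801+245√384)^2 = 46099201 + 2352490√384
(4801+245√384)^3 = 442644523201 + 22588608735√384
(4801+245√384)^4 = 4250272665676801 + 216895818720980√384
(4801+245√384)^5 = 40811117693184120001 + 2082633628770241225√384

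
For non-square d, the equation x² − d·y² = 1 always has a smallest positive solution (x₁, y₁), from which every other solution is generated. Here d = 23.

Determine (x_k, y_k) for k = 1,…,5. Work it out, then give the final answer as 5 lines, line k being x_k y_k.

√23 = [4; 1,3,1,8, …], period ℓ=4 (even) → k=3
i=0: a=4 ⇒ p=4, q=1
…
i=2: a=3 ⇒ p=19, q=4
i=3: a=1 ⇒ p=24, q=5
→ (24, 5).  Check: 24²=576, 23·5²=575, difference 1.
n=2: (24,5)∘(24,5) = (24·24+23·5·5, 24·5+5·24) = (1151,240)
n=3: (1151,240)∘(24,5) = (24·1151+23·5·240, 24·240+5·1151) = (55224,11515)
n=4: (55224,11515)∘(24,5) = (24·55224+23·5·11515, 24·11515+5·55224) = (2649601,552480)
n=5: (2649601,552480)∘(24,5) = (24·2649601+23·5·552480, 24·552480+5·2649601) = (127125624,26507525)

24 5
1151 240
55224 11515
2649601 552480
127125624 26507525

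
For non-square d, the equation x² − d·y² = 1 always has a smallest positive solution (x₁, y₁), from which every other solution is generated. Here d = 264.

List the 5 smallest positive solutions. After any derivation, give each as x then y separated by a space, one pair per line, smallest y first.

d=264: √d = [16; 4,32] (ℓ=2, even), read p_1/q_1
step 0: (16, 1)  from 16·(1,0) + (0,1)
step 1: (65, 4)  from 4·(16,1) + (1,0)
(x₁, y₁) = (65, 4);  65² − 264·4² = 1 ✓
n=2: (65,4)∘(65,4) = (65·65+264·4·4, 65·4+4·65) = (8449,520)
n=3: (8449,520)∘(65,4) = (65·8449+264·4·520, 65·520+4·8449) = (1098305,67596)
n=4: (1098305,67596)∘(65,4) = (65·1098305+264·4·67596, 65·67596+4·1098305) = (142771201,8786960)
n=5: (142771201,8786960)∘(65,4) = (65·142771201+264·4·8786960, 65·8786960+4·142771201) = (18559157825,1142237204)

65 4
8449 520
1098305 67596
142771201 8786960
18559157825 1142237204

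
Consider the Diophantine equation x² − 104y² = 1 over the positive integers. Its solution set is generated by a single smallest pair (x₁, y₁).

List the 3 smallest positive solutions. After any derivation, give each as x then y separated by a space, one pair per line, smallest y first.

51 5
5201 510
530451 52015

√104 → a₀=10, period (5,20); ℓ=2 even so k=1
i=0: a=10 ⇒ p=10, q=1
i=1: a=5 ⇒ p=51, q=5
→ (51, 5).  Check: 51²=2601, 104·5²=2600, difference 1.
n=2: (51,5)∘(51,5) = (51·51+104·5·5, 51·5+5·51) = (5201,510)
n=3: (5201,510)∘(51,5) = (51·5201+104·5·510, 51·510+5·5201) = (530451,52015)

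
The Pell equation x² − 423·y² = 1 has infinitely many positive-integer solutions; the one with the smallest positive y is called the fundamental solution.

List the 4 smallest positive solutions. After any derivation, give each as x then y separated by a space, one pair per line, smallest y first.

4607 224
42448897 2063936
391124132351 19017106080
3603817713033217 175223613357184

d=423: √d = [20; 1,1,3,4,3,1,1,40] (ℓ=8, even), read p_7/q_7
i=0: a=20 ⇒ p=20, q=1
…
i=2: a=1 ⇒ p=41, q=2
i=3: a=3 ⇒ p=144, q=7
i=4: a=4 ⇒ p=617, q=30
i=5: a=3 ⇒ p=1995, q=97
i=6: a=1 ⇒ p=2612, q=127
i=7: a=1 ⇒ p=4607, q=224
fundamental: x₁=4607, y₁=224  (since 21224449 − 423·50176 = 1)
n=2: (4607,224)∘(4607,224) = (4607·4607+423·224·224, 4607·224+224·4607) = (42448897,2063936)
n=3: (42448897,2063936)∘(4607,224) = (4607·42448897+423·224·2063936, 4607·2063936+224·42448897) = (391124132351,19017106080)
n=4: (391124132351,19017106080)∘(4607,224) = (4607·391124132351+423·224·19017106080, 4607·19017106080+224·391124132351) = (3603817713033217,175223613357184)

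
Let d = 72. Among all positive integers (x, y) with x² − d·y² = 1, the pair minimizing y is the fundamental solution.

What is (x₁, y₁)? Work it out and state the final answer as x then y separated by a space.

17 2

√72 → a₀=8, period (2,16); ℓ=2 even so k=1
k=0  a_k=8  p_k/q_k = 8/1
k=1  a_k=2  p_k/q_k = 17/2
→ (17, 2).  Check: 17²=289, 72·2²=288, difference 1.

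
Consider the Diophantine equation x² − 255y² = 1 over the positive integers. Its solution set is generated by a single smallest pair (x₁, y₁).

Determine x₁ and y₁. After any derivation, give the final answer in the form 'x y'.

√255 = [15; 1,30, …], period ℓ=2 (even) → k=1
a_0=15:  p_0=15·1+0=15,  q_0=15·0+1=1
a_1=1:  p_1=1·15+1=16,  q_1=1·1+0=1
→ (16, 1).  Check: 16²=256, 255·1²=255, difference 1.

16 1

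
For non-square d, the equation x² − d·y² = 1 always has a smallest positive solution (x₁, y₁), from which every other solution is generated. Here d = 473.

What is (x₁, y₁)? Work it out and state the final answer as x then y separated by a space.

[21; 1,2,1,42] for √473; ℓ=4 ⇒ convergent index 3
k=0  a_k=21  p_k/q_k = 21/1
k=1  a_k=1  p_k/q_k = 22/1
k=2  a_k=2  p_k/q_k = 65/3
k=3  a_k=1  p_k/q_k = 87/4
→ (87, 4).  Check: 87²=7569, 473·4²=7568, difference 1.

87 4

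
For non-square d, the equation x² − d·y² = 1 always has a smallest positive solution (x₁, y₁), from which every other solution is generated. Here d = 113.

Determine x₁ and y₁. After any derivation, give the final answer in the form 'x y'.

1204353 113296

d=113: √d = [10; 1,1,1,2,2,1,1,1,20] (ℓ=9, odd), read p_17/q_17
i=0: a=10 ⇒ p=10, q=1
…
i=3: a=1 ⇒ p=32, q=3
…
i=5: a=2 ⇒ p=202, q=19
i=6: a=1 ⇒ p=287, q=27
i=7: a=1 ⇒ p=489, q=46
i=8: a=1 ⇒ p=776, q=73
…
i=10: a=1 ⇒ p=16785, q=1579
i=11: a=1 ⇒ p=32794, q=3085
i=12: a=1 ⇒ p=49579, q=4664
i=13: a=2 ⇒ p=131952, q=12413
i=14: a=2 ⇒ p=313483, q=29490
…
i=16: a=1 ⇒ p=758918, q=71393
i=17: a=1 ⇒ p=1204353, q=113296
fundamental: x₁=1204353, y₁=113296  (since 1450466148609 − 113·12835983616 = 1)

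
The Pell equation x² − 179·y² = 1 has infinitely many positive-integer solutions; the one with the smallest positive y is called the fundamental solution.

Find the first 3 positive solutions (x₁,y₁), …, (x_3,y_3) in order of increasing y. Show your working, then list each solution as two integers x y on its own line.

√179 = [13; 2,1,1,1,3,…,1,2,26, …], period ℓ=14 (even) → k=13
a_0=13:  p_0=13·1+0=13,  q_0=13·0+1=1
a_1=2:  p_1=2·13+1=27,  q_1=2·1+0=2
…
a_4=1:  p_4=1·67+40=107,  q_4=1·5+3=8
a_5=3:  p_5=3·107+67=388,  q_5=3·8+5=29
…
a_7=13:  p_7=13·2047+388=26999,  q_7=13·153+29=2018
…
a_9=3:  p_9=3·137042+26999=438125,  q_9=3·10243+2018=32747
…
a_12=1:  p_12=1·1013292+575167=1588459,  q_12=1·75737+42990=118727
a_13=2:  p_13=2·1588459+1013292=4190210,  q_13=2·118727+75737=313191
(x₁, y₁) = (4190210, 313191);  4190210² − 179·313191² = 1 ✓
(4190210+313191√179)^2 = 35115719688199 + 2624672120220√179
(4190210+313191√179)^3 = 294284479589372473370 + 21995854729733779209√179

4190210 313191
35115719688199 2624672120220
294284479589372473370 21995854729733779209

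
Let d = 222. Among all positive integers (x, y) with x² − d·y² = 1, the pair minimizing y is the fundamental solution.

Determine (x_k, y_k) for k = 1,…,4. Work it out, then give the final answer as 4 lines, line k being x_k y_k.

√222 → a₀=14, period (1,8,1,28); ℓ=4 even so k=3
a_0=14:  p_0=14·1+0=14,  q_0=14·0+1=1
…
a_2=8:  p_2=8·15+14=134,  q_2=8·1+1=9
a_3=1:  p_3=1·134+15=149,  q_3=1·9+1=10
(x₁, y₁) = (149, 10);  149² − 222·10² = 1 ✓
k=2:  x_2 = 149·149+222·10·10 = 44401,  y_2 = 149·10+10·149 = 2980
k=3:  x_3 = 149·44401+222·10·2980 = 13231349,  y_3 = 149·2980+10·44401 = 888030
k=4:  x_4 = 149·13231349+222·10·888030 = 3942897601,  y_4 = 149·888030+10·13231349 = 264629960

149 10
44401 2980
13231349 888030
3942897601 264629960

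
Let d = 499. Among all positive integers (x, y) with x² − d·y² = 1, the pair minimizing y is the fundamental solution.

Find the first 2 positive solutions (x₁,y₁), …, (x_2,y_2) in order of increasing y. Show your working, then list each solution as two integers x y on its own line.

√499 = [22; 2,1,21,1,2,44, …], period ℓ=6 (even) → k=5
k=0  a_k=22  p_k/q_k = 22/1
…
k=3  a_k=21  p_k/q_k = 1452/65
k=4  a_k=1  p_k/q_k = 1519/68
k=5  a_k=2  p_k/q_k = 4490/201
(x₁, y₁) = (4490, 201);  4490² − 499·201² = 1 ✓
(4490+201√499)^2 = 40320199 + 1804980√499

4490 201
40320199 1804980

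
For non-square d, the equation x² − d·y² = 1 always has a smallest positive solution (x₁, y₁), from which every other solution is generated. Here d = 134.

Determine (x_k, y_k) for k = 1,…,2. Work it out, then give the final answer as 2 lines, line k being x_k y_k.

145925 12606
42588211249 3679061100

d=134: √d = [11; 1,1,2,1,3,…,1,1,22] (ℓ=14, even), read p_13/q_13
k=0  a_k=11  p_k/q_k = 11/1
k=1  a_k=1  p_k/q_k = 12/1
k=2  a_k=1  p_k/q_k = 23/2
k=3  a_k=2  p_k/q_k = 58/5
k=4  a_k=1  p_k/q_k = 81/7
…
k=7  a_k=10  p_k/q_k = 4121/356
k=8  a_k=1  p_k/q_k = 4503/389
k=9  a_k=3  p_k/q_k = 17630/1523
…
k=12  a_k=1  p_k/q_k = 84029/7259
k=13  a_k=1  p_k/q_k = 145925/12606
(x₁, y₁) = (145925, 12606);  145925² − 134·12606² = 1 ✓
k=2:  x_2 = 145925·145925+134·12606·12606 = 42588211249,  y_2 = 145925·12606+12606·145925 = 3679061100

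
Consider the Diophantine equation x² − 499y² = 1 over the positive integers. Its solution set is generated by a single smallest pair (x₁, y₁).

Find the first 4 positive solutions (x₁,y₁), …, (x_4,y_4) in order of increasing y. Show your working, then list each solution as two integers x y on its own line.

√499 = [22; 2,1,21,1,2,44, …], period ℓ=6 (even) → k=5
i=0: a=22 ⇒ p=22, q=1
…
i=2: a=1 ⇒ p=67, q=3
…
i=4: a=1 ⇒ p=1519, q=68
i=5: a=2 ⇒ p=4490, q=201
fundamental: x₁=4490, y₁=201  (since 20160100 − 499·40401 = 1)
(x_2, y_2) = (4490·4490 + 499·201·201, 4490·201 + 201·4490) = (40320199, 1804980)
(x_3, y_3) = (4490·40320199 + 499·201·1804980, 4490·1804980 + 201·40320199) = (362075382530, 16208720199)
(x_4, y_4) = (4490·362075382530 + 499·201·16208720199, 4490·16208720199 + 201·362075382530) = (3251436894799201, 145554305582040)

4490 201
40320199 1804980
362075382530 16208720199
3251436894799201 145554305582040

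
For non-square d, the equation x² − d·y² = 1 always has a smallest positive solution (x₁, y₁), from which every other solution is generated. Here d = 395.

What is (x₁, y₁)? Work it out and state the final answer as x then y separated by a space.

159 8

√395 → a₀=19, period (1,6,1,38); ℓ=4 even so k=3
step 0: (19, 1)  from 19·(1,0) + (0,1)
…
step 2: (139, 7)  from 6·(20,1) + (19,1)
step 3: (159, 8)  from 1·(139,7) + (20,1)
→ (159, 8).  Check: 159²=25281, 395·8²=25280, difference 1.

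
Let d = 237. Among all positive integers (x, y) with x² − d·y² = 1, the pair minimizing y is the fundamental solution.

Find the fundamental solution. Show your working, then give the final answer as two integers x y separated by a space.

228151 14820

d=237: √d = [15; 2,1,1,7,10,7,1,1,2,30] (ℓ=10, even), read p_9/q_9
step 0: (15, 1)  from 15·(1,0) + (0,1)
step 1: (31, 2)  from 2·(15,1) + (1,0)
step 2: (46, 3)  from 1·(31,2) + (15,1)
step 3: (77, 5)  from 1·(46,3) + (31,2)
…
step 5: (5927, 385)  from 10·(585,38) + (77,5)
step 6: (42074, 2733)  from 7·(5927,385) + (585,38)
…
step 8: (90075, 5851)  from 1·(48001,3118) + (42074,2733)
step 9: (228151, 14820)  from 2·(90075,5851) + (48001,3118)
→ (228151, 14820).  Check: 228151²=52052878801, 237·14820²=52052878800, difference 1.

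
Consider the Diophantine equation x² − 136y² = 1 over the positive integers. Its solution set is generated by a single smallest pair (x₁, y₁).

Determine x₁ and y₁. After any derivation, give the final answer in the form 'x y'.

√136 = [11; 1,1,1,22, …], period ℓ=4 (even) → k=3
step 0: (11, 1)  from 11·(1,0) + (0,1)
…
step 2: (23, 2)  from 1·(12,1) + (11,1)
step 3: (35, 3)  from 1·(23,2) + (12,1)
(x₁, y₁) = (35, 3);  35² − 136·3² = 1 ✓

35 3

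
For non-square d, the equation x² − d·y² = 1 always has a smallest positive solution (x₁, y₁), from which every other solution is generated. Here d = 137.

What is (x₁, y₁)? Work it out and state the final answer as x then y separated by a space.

√137 = [11; 1,2,2,1,1,2,2,1,22, …], period ℓ=9 (odd) → k=17
k=0  a_k=11  p_k/q_k = 11/1
…
k=2  a_k=2  p_k/q_k = 35/3
k=3  a_k=2  p_k/q_k = 82/7
k=4  a_k=1  p_k/q_k = 117/10
k=5  a_k=1  p_k/q_k = 199/17
k=6  a_k=2  p_k/q_k = 515/44
k=7  a_k=2  p_k/q_k = 1229/105
k=8  a_k=1  p_k/q_k = 1744/149
k=9  a_k=22  p_k/q_k = 39597/3383
k=10  a_k=1  p_k/q_k = 41341/3532
k=11  a_k=2  p_k/q_k = 122279/10447
k=12  a_k=2  p_k/q_k = 285899/24426
k=13  a_k=1  p_k/q_k = 408178/34873
k=14  a_k=1  p_k/q_k = 694077/59299
k=15  a_k=2  p_k/q_k = 1796332/153471
k=16  a_k=2  p_k/q_k = 4286741/366241
k=17  a_k=1  p_k/q_k = 6083073/519712
→ (6083073, 519712).  Check: 6083073²=37003777123329, 137·519712²=37003777123328, difference 1.

6083073 519712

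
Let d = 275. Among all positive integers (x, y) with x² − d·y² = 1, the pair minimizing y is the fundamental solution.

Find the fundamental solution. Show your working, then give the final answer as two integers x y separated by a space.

199 12

√275 → a₀=16, period (1,1,2,1,1,32); ℓ=6 even so k=5
a_0=16:  p_0=16·1+0=16,  q_0=16·0+1=1
…
a_2=1:  p_2=1·17+16=33,  q_2=1·1+1=2
a_3=2:  p_3=2·33+17=83,  q_3=2·2+1=5
a_4=1:  p_4=1·83+33=116,  q_4=1·5+2=7
a_5=1:  p_5=1·116+83=199,  q_5=1·7+5=12
fundamental: x₁=199, y₁=12  (since 39601 − 275·144 = 1)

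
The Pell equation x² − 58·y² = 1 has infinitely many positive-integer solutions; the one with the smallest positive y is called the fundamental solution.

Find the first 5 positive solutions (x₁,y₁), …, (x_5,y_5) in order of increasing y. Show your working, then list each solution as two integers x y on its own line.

19603 2574
768555217 100916244
30131975818099 3956522259690
1181354243155834177 155119411612489896
46316174427035658925363 6081611647722756602886

d=58: √d = [7; 1,1,1,1,1,1,14] (ℓ=7, odd), read p_13/q_13
step 0: (7, 1)  from 7·(1,0) + (0,1)
step 1: (8, 1)  from 1·(7,1) + (1,0)
step 2: (15, 2)  from 1·(8,1) + (7,1)
…
step 6: (99, 13)  from 1·(61,8) + (38,5)
…
step 10: (4539, 596)  from 1·(2993,393) + (1546,203)
step 11: (7532, 989)  from 1·(4539,596) + (2993,393)
step 12: (12071, 1585)  from 1·(7532,989) + (4539,596)
step 13: (19603, 2574)  from 1·(12071,1585) + (7532,989)
→ (19603, 2574).  Check: 19603²=384277609, 58·2574²=384277608, difference 1.
(19603+2574√58)^2 = 768555217 + 100916244√58
(19603+2574√58)^3 = 30131975818099 + 3956522259690√58
(19603+2574√58)^4 = 1181354243155834177 + 155119411612489896√58
(19603+2574√58)^5 = 46316174427035658925363 + 6081611647722756602886√58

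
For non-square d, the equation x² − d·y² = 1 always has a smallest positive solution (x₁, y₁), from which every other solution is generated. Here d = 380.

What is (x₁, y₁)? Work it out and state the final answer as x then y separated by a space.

39 2

d=380: √d = [19; 2,38] (ℓ=2, even), read p_1/q_1
i=0: a=19 ⇒ p=19, q=1
i=1: a=2 ⇒ p=39, q=2
fundamental: x₁=39, y₁=2  (since 1521 − 380·4 = 1)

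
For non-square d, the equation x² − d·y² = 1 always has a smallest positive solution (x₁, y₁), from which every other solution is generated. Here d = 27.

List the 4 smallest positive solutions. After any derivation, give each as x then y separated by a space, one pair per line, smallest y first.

[5; 5,10] for √27; ℓ=2 ⇒ convergent index 1
a_0=5:  p_0=5·1+0=5,  q_0=5·0+1=1
a_1=5:  p_1=5·5+1=26,  q_1=5·1+0=5
(x₁, y₁) = (26, 5);  26² − 27·5² = 1 ✓
k=2:  x_2 = 26·26+27·5·5 = 1351,  y_2 = 26·5+5·26 = 260
k=3:  x_3 = 26·1351+27·5·260 = 70226,  y_3 = 26·260+5·1351 = 13515
k=4:  x_4 = 26·70226+27·5·13515 = 3650401,  y_4 = 26·13515+5·70226 = 702520

26 5
1351 260
70226 13515
3650401 702520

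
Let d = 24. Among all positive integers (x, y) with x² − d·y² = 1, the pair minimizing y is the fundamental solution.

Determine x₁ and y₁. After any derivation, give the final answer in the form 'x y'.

5 1

[4; 1,8] for √24; ℓ=2 ⇒ convergent index 1
i=0: a=4 ⇒ p=4, q=1
i=1: a=1 ⇒ p=5, q=1
fundamental: x₁=5, y₁=1  (since 25 − 24·1 = 1)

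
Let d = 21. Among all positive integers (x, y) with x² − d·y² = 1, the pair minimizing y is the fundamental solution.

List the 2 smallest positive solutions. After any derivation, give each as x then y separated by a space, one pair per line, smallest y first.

55 12
6049 1320

d=21: √d = [4; 1,1,2,1,1,8] (ℓ=6, even), read p_5/q_5
k=0  a_k=4  p_k/q_k = 4/1
…
k=3  a_k=2  p_k/q_k = 23/5
k=4  a_k=1  p_k/q_k = 32/7
k=5  a_k=1  p_k/q_k = 55/12
fundamental: x₁=55, y₁=12  (since 3025 − 21·144 = 1)
k=2:  x_2 = 55·55+21·12·12 = 6049,  y_2 = 55·12+12·55 = 1320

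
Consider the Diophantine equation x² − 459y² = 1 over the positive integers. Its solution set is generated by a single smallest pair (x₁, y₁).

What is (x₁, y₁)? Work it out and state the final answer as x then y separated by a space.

499850 23331

[21; 2,2,1,4,21,4,1,2,2,42] for √459; ℓ=10 ⇒ convergent index 9
k=0  a_k=21  p_k/q_k = 21/1
k=1  a_k=2  p_k/q_k = 43/2
…
k=5  a_k=21  p_k/q_k = 14997/700
…
k=8  a_k=2  p_k/q_k = 212079/9899
k=9  a_k=2  p_k/q_k = 499850/23331
fundamental: x₁=499850, y₁=23331  (since 249850022500 − 459·544335561 = 1)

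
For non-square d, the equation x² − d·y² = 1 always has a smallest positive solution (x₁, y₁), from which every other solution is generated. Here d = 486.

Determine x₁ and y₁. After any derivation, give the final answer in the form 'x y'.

485 22

√486 → a₀=22, period (22,44); ℓ=2 even so k=1
a_0=22:  p_0=22·1+0=22,  q_0=22·0+1=1
a_1=22:  p_1=22·22+1=485,  q_1=22·1+0=22
fundamental: x₁=485, y₁=22  (since 235225 − 486·484 = 1)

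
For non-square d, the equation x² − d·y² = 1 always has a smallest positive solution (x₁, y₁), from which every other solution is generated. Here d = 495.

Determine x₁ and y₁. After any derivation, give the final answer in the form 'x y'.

89 4

d=495: √d = [22; 4,44] (ℓ=2, even), read p_1/q_1
a_0=22:  p_0=22·1+0=22,  q_0=22·0+1=1
a_1=4:  p_1=4·22+1=89,  q_1=4·1+0=4
→ (89, 4).  Check: 89²=7921, 495·4²=7920, difference 1.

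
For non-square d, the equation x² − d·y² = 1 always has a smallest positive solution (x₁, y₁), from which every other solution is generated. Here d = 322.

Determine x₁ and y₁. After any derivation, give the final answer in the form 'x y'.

√322 → a₀=17, period (1,16,1,34); ℓ=4 even so k=3
i=0: a=17 ⇒ p=17, q=1
i=1: a=1 ⇒ p=18, q=1
i=2: a=16 ⇒ p=305, q=17
i=3: a=1 ⇒ p=323, q=18
(x₁, y₁) = (323, 18);  323² − 322·18² = 1 ✓

323 18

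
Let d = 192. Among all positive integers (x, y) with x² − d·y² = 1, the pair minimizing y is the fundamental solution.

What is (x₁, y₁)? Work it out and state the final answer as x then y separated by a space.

97 7

[13; 1,5,1,26] for √192; ℓ=4 ⇒ convergent index 3
step 0: (13, 1)  from 13·(1,0) + (0,1)
step 1: (14, 1)  from 1·(13,1) + (1,0)
step 2: (83, 6)  from 5·(14,1) + (13,1)
step 3: (97, 7)  from 1·(83,6) + (14,1)
→ (97, 7).  Check: 97²=9409, 192·7²=9408, difference 1.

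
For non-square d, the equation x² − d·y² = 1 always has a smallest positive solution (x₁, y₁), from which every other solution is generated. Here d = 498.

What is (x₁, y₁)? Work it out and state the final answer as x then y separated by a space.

[22; 3,6,22,6,3,44] for √498; ℓ=6 ⇒ convergent index 5
a_0=22:  p_0=22·1+0=22,  q_0=22·0+1=1
…
a_4=6:  p_4=6·9395+424=56794,  q_4=6·421+19=2545
a_5=3:  p_5=3·56794+9395=179777,  q_5=3·2545+421=8056
(x₁, y₁) = (179777, 8056);  179777² − 498·8056² = 1 ✓

179777 8056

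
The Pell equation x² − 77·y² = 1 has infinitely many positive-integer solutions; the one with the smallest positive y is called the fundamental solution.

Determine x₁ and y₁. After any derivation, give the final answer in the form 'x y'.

351 40

√77 = [8; 1,3,2,3,1,16, …], period ℓ=6 (even) → k=5
k=0  a_k=8  p_k/q_k = 8/1
…
k=2  a_k=3  p_k/q_k = 35/4
…
k=4  a_k=3  p_k/q_k = 272/31
k=5  a_k=1  p_k/q_k = 351/40
(x₁, y₁) = (351, 40);  351² − 77·40² = 1 ✓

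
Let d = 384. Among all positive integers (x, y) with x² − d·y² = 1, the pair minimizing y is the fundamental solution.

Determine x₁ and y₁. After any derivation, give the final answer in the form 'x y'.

4801 245

[19; 1,1,2,9,2,1,1,38] for √384; ℓ=8 ⇒ convergent index 7
i=0: a=19 ⇒ p=19, q=1
…
i=2: a=1 ⇒ p=39, q=2
i=3: a=2 ⇒ p=98, q=5
i=4: a=9 ⇒ p=921, q=47
i=5: a=2 ⇒ p=1940, q=99
i=6: a=1 ⇒ p=2861, q=146
i=7: a=1 ⇒ p=4801, q=245
fundamental: x₁=4801, y₁=245  (since 23049601 − 384·60025 = 1)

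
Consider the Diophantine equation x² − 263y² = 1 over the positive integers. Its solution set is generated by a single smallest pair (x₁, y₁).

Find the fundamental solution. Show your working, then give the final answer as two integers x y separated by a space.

[16; 4,1,1,1,1,15,1,1,1,1,4,32] for √263; ℓ=12 ⇒ convergent index 11
i=0: a=16 ⇒ p=16, q=1
…
i=2: a=1 ⇒ p=81, q=5
i=3: a=1 ⇒ p=146, q=9
…
i=5: a=1 ⇒ p=373, q=23
…
i=7: a=1 ⇒ p=6195, q=382
…
i=9: a=1 ⇒ p=18212, q=1123
i=10: a=1 ⇒ p=30229, q=1864
i=11: a=4 ⇒ p=139128, q=8579
fundamental: x₁=139128, y₁=8579  (since 19356600384 − 263·73599241 = 1)

139128 8579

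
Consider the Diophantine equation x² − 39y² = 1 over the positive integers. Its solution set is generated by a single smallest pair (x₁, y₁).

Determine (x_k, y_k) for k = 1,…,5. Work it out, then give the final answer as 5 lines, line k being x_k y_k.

√39 → a₀=6, period (4,12); ℓ=2 even so k=1
a_0=6:  p_0=6·1+0=6,  q_0=6·0+1=1
a_1=4:  p_1=4·6+1=25,  q_1=4·1+0=4
(x₁, y₁) = (25, 4);  25² − 39·4² = 1 ✓
(x_2, y_2) = (25·25 + 39·4·4, 25·4 + 4·25) = (1249, 200)
(x_3, y_3) = (25·1249 + 39·4·200, 25·200 + 4·1249) = (62425, 9996)
(x_4, y_4) = (25·62425 + 39·4·9996, 25·9996 + 4·62425) = (3120001, 499600)
(x_5, y_5) = (25·3120001 + 39·4·499600, 25·499600 + 4·3120001) = (155937625, 24970004)

25 4
1249 200
62425 9996
3120001 499600
155937625 24970004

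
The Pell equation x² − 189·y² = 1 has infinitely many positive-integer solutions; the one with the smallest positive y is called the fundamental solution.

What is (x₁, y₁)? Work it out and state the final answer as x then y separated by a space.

[13; 1,2,1,26] for √189; ℓ=4 ⇒ convergent index 3
k=0  a_k=13  p_k/q_k = 13/1
k=1  a_k=1  p_k/q_k = 14/1
k=2  a_k=2  p_k/q_k = 41/3
k=3  a_k=1  p_k/q_k = 55/4
(x₁, y₁) = (55, 4);  55² − 189·4² = 1 ✓

55 4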